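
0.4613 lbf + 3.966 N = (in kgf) 0.6137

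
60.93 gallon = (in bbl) 1.451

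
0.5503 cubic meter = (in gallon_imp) 121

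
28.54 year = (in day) 1.042e+04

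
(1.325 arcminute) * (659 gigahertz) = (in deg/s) 1.455e+10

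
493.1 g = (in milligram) 4.931e+05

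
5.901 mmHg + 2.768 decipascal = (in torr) 5.903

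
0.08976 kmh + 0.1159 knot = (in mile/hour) 0.1891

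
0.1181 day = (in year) 0.0003236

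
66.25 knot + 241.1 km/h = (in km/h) 363.8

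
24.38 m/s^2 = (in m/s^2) 24.38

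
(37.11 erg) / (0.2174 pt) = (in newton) 0.04839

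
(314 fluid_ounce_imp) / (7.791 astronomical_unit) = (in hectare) 7.655e-19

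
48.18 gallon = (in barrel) 1.147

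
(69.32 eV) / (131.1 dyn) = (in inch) 3.335e-13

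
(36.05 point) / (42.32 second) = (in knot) 0.0005841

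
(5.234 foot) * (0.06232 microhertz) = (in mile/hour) 2.224e-07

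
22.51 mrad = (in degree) 1.29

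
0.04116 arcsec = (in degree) 1.143e-05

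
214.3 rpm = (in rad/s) 22.44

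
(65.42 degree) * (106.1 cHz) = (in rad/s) 1.211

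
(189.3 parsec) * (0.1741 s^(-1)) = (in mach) 2.987e+15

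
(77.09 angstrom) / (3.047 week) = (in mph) 9.358e-15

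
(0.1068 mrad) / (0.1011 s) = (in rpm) 0.01009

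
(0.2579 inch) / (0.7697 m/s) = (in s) 0.008511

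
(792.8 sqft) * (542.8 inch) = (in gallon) 2.683e+05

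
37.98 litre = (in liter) 37.98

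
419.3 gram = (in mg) 4.193e+05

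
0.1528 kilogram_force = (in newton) 1.498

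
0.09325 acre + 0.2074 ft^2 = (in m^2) 377.4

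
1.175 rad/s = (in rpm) 11.22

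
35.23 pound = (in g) 1.598e+04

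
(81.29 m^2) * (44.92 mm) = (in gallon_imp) 803.2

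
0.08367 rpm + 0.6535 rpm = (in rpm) 0.7372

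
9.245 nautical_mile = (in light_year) 1.81e-12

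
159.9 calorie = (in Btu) 0.6341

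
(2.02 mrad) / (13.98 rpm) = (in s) 0.00138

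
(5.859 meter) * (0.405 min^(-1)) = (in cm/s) 3.955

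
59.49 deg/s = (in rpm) 9.915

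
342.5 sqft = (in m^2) 31.82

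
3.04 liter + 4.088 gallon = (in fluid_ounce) 626.1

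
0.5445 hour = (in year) 6.216e-05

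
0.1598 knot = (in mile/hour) 0.1839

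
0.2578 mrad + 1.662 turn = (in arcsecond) 2.154e+06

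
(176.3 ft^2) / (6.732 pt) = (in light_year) 7.29e-13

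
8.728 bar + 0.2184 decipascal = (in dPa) 8.728e+06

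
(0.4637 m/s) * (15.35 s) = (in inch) 280.2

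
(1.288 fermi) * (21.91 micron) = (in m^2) 2.822e-20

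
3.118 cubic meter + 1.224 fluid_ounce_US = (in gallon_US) 823.7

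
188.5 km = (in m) 1.885e+05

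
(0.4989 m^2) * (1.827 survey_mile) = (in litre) 1.467e+06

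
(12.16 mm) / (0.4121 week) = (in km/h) 1.756e-07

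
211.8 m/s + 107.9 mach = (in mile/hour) 8.266e+04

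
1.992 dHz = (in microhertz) 1.992e+05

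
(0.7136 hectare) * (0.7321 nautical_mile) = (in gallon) 2.556e+09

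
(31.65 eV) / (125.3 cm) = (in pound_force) 9.098e-19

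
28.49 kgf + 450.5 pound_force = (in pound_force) 513.3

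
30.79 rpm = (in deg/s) 184.7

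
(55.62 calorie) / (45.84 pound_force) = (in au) 7.629e-12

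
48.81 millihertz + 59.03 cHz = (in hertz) 0.6391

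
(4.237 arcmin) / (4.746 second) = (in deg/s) 0.01488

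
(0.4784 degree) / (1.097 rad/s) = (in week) 1.258e-08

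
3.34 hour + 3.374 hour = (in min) 402.8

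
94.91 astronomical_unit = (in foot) 4.658e+13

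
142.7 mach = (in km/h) 1.749e+05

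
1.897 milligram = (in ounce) 6.691e-05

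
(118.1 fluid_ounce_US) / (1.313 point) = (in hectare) 0.000754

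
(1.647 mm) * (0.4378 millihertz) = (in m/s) 7.211e-07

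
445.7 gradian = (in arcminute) 2.407e+04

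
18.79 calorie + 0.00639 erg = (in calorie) 18.79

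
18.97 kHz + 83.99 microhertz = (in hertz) 1.897e+04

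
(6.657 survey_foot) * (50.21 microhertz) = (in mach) 2.992e-07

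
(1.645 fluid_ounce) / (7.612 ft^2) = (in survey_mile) 4.275e-08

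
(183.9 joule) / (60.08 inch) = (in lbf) 27.09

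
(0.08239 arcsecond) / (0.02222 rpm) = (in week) 2.838e-10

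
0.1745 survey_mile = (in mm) 2.808e+05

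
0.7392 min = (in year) 1.406e-06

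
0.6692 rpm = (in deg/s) 4.015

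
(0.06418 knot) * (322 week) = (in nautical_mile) 3472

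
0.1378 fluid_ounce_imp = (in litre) 0.003915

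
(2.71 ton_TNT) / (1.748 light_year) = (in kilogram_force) 6.992e-08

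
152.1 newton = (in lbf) 34.19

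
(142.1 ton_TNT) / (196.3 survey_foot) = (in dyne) 9.937e+14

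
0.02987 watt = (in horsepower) 4.006e-05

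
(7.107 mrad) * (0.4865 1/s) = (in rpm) 0.03302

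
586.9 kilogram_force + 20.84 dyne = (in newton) 5756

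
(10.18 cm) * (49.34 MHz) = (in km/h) 1.808e+07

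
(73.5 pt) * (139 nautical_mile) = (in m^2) 6675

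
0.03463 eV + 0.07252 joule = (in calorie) 0.01733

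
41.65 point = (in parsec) 4.762e-19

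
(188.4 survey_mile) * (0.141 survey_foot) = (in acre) 3.22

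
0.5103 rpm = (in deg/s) 3.062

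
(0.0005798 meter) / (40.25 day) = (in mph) 3.73e-10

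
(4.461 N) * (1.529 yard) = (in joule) 6.237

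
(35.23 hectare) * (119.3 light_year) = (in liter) 3.976e+26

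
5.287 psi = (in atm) 0.3598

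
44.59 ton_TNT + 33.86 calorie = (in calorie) 4.459e+10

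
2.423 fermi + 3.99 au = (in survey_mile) 3.709e+08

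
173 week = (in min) 1.744e+06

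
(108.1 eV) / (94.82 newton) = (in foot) 5.993e-19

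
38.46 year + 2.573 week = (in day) 1.406e+04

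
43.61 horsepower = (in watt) 3.252e+04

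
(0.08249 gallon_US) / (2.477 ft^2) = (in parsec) 4.398e-20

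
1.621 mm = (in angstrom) 1.621e+07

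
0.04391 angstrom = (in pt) 1.245e-08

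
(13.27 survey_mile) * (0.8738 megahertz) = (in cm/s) 1.866e+12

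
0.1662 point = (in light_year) 6.197e-21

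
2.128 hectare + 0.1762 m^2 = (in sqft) 2.291e+05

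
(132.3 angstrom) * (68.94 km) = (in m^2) 0.0009121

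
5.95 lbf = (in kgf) 2.699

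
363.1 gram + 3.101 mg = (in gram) 363.1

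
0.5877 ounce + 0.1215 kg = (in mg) 1.382e+05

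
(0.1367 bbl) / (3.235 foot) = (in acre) 5.447e-06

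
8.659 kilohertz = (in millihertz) 8.659e+06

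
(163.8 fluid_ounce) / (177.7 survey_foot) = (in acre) 2.21e-08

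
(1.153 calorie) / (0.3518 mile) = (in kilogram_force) 0.0008689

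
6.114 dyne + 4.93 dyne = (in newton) 0.0001104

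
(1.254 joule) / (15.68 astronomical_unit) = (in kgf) 5.451e-14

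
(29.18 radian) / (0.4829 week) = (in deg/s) 0.005725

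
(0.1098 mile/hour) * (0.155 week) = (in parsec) 1.491e-13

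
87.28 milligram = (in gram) 0.08728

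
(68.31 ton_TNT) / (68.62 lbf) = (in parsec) 3.035e-08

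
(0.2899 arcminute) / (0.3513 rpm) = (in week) 3.79e-09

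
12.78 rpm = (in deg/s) 76.68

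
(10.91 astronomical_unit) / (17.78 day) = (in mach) 3120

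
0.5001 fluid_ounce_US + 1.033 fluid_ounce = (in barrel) 0.0002852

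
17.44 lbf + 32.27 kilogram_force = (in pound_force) 88.58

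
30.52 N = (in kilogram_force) 3.112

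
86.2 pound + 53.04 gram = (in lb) 86.32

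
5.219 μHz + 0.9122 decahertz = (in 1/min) 547.3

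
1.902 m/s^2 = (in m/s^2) 1.902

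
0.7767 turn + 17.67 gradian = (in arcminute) 1.773e+04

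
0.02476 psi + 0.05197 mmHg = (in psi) 0.02576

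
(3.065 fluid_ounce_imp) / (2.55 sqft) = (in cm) 0.03676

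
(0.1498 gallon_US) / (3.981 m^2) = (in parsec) 4.616e-21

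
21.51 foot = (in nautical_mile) 0.00354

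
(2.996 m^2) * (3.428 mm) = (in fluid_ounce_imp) 361.5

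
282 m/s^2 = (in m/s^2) 282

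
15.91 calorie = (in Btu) 0.06309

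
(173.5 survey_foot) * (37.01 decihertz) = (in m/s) 195.7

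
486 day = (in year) 1.332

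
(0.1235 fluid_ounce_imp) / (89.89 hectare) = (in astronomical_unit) 2.609e-23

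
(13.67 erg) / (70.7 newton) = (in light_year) 2.044e-24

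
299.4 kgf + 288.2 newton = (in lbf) 724.9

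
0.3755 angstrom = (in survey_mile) 2.333e-14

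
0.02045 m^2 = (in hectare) 2.045e-06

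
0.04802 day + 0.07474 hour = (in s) 4418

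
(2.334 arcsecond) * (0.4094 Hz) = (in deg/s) 0.0002654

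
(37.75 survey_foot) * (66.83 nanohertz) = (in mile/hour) 1.72e-06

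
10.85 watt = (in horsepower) 0.01455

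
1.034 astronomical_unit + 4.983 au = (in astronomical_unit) 6.017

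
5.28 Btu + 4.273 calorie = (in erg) 5.589e+10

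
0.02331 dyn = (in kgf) 2.377e-08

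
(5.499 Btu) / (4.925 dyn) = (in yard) 1.288e+08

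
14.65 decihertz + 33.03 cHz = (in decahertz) 0.1795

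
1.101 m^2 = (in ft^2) 11.85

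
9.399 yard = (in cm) 859.4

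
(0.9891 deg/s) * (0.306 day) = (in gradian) 2.906e+04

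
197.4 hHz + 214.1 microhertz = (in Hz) 1.974e+04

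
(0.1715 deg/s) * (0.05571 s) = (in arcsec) 34.4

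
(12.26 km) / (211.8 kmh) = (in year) 6.608e-06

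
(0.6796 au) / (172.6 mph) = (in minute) 2.196e+07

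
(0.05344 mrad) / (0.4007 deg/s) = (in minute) 0.0001274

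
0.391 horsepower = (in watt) 291.6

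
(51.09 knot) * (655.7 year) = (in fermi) 5.435e+26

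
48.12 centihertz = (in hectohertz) 0.004812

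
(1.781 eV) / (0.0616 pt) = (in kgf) 1.339e-15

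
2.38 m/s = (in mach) 0.00699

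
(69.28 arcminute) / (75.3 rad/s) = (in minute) 4.461e-06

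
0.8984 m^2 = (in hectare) 8.984e-05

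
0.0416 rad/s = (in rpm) 0.3973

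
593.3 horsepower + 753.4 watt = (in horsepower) 594.3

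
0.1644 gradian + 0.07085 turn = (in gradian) 28.5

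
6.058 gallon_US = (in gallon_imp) 5.044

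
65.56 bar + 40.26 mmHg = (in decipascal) 6.561e+07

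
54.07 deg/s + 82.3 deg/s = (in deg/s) 136.4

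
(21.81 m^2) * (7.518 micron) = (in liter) 0.164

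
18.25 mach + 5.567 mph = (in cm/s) 6.217e+05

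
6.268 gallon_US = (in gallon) 6.268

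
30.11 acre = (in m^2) 1.219e+05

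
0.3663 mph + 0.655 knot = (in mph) 1.12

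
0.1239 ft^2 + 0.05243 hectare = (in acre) 0.1296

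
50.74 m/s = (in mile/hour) 113.5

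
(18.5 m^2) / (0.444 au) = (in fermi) 2.785e+05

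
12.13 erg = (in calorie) 2.899e-07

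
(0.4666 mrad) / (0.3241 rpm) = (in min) 0.0002291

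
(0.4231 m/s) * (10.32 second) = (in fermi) 4.366e+15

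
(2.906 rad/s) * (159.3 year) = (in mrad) 1.46e+13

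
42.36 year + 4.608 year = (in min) 2.469e+07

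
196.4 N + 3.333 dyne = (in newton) 196.4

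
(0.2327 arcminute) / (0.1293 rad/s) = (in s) 0.0005235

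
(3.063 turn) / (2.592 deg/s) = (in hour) 0.1182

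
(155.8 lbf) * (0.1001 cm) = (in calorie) 0.1658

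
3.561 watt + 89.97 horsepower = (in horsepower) 89.97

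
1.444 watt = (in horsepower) 0.001936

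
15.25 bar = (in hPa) 1.525e+04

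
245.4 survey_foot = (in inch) 2945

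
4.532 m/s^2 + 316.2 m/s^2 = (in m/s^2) 320.7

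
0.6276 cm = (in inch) 0.2471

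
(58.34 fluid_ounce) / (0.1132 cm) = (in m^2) 1.524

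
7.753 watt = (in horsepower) 0.0104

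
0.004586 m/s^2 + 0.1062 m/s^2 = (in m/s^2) 0.1108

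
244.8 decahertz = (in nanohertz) 2.448e+12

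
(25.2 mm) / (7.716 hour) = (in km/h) 3.266e-06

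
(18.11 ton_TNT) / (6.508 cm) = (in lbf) 2.617e+11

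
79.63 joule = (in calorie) 19.03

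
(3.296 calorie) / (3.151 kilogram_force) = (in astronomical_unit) 2.983e-12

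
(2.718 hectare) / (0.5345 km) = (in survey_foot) 166.8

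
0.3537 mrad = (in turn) 5.629e-05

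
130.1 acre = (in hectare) 52.65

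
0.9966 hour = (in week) 0.005932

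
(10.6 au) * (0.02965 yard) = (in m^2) 4.299e+10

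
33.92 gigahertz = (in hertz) 3.392e+10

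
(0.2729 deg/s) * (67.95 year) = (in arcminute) 3.509e+10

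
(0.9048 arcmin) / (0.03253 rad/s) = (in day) 9.364e-08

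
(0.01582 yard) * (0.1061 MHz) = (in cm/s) 1.535e+05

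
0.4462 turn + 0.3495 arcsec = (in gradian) 178.5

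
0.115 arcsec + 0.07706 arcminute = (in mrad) 0.02297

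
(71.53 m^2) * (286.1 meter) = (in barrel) 1.287e+05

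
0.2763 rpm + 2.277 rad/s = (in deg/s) 132.1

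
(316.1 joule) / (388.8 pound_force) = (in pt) 518.1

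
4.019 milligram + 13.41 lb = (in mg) 6.083e+06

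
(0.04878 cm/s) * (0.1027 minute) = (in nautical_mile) 1.623e-06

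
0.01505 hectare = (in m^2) 150.5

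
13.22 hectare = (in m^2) 1.322e+05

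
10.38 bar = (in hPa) 1.038e+04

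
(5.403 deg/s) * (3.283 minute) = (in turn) 2.956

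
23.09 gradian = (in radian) 0.3627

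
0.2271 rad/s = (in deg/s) 13.01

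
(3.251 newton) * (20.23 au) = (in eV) 6.141e+31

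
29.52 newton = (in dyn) 2.952e+06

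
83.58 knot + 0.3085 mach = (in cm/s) 1.48e+04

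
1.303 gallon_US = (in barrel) 0.03102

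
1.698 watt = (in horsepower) 0.002277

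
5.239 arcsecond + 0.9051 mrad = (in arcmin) 3.199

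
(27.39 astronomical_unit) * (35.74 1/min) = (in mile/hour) 5.46e+12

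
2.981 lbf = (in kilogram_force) 1.352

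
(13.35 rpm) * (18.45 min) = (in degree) 8.867e+04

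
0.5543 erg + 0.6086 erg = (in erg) 1.163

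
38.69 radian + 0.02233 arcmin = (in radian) 38.69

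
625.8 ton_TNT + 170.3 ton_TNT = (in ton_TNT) 796.1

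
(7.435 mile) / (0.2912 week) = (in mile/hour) 0.152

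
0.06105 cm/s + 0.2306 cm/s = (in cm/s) 0.2916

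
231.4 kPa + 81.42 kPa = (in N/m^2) 3.128e+05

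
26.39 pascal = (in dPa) 263.9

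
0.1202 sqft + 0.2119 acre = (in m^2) 857.5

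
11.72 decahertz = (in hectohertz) 1.172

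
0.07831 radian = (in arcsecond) 1.615e+04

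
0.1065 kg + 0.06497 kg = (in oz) 6.048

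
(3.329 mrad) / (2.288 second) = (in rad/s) 0.001455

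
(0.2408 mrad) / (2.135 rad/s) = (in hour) 3.133e-08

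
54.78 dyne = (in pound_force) 0.0001232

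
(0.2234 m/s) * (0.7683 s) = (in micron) 1.716e+05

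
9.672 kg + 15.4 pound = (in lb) 36.72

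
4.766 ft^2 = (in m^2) 0.4428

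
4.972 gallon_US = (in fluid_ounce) 636.4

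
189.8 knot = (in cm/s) 9764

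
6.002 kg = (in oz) 211.7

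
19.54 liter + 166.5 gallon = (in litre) 649.8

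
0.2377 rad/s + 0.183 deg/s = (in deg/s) 13.8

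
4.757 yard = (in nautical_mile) 0.002349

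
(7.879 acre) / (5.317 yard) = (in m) 6558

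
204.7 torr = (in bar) 0.2729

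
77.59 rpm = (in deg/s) 465.5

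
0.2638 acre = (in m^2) 1068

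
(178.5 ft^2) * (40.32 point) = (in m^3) 0.2359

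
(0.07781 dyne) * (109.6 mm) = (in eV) 5.323e+11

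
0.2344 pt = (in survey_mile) 5.138e-08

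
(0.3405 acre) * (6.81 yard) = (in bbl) 5.397e+04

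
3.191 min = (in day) 0.002216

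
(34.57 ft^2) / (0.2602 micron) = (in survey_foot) 4.05e+07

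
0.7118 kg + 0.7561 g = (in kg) 0.7126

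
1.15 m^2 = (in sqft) 12.38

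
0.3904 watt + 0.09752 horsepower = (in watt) 73.11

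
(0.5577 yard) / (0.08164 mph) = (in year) 4.431e-07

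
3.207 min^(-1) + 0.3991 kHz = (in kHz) 0.3992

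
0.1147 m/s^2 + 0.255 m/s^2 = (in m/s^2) 0.3697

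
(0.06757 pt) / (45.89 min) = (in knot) 1.683e-08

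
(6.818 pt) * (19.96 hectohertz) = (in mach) 0.0141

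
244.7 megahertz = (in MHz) 244.7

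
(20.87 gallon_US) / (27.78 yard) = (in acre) 7.685e-07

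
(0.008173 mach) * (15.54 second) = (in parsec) 1.402e-15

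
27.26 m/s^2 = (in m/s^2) 27.26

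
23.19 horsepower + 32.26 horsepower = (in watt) 4.135e+04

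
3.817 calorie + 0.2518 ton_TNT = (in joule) 1.054e+09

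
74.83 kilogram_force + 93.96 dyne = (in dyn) 7.338e+07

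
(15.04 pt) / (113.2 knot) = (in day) 1.055e-09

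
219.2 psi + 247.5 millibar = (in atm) 15.16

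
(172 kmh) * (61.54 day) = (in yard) 2.778e+08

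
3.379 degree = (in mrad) 58.97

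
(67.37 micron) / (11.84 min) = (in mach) 2.785e-10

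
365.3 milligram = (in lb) 0.0008053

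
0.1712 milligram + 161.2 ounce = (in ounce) 161.2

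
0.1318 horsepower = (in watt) 98.28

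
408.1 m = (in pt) 1.157e+06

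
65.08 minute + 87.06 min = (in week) 0.01509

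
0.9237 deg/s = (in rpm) 0.154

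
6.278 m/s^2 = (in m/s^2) 6.278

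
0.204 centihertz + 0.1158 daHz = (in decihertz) 11.6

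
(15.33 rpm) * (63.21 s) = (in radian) 101.5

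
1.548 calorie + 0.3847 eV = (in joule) 6.477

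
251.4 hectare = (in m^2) 2.514e+06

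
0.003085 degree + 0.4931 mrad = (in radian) 0.0005469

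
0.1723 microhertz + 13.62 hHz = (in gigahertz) 1.362e-06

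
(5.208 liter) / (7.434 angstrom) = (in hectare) 700.6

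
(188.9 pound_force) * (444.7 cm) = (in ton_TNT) 8.931e-07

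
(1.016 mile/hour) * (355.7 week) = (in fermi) 9.771e+22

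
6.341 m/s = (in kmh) 22.83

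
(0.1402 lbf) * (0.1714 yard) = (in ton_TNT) 2.336e-11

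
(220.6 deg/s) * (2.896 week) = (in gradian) 4.293e+08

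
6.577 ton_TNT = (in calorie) 6.577e+09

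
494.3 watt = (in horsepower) 0.6629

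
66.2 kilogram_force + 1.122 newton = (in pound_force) 146.2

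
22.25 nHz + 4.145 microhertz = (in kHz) 4.167e-09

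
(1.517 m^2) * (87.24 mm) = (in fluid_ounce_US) 4475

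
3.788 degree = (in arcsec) 1.364e+04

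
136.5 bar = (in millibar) 1.365e+05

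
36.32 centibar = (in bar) 0.3632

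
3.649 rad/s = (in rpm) 34.85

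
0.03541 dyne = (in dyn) 0.03541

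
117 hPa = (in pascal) 1.17e+04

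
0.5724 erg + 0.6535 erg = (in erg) 1.226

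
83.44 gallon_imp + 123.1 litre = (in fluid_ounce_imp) 1.768e+04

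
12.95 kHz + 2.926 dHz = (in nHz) 1.295e+13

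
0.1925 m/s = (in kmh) 0.693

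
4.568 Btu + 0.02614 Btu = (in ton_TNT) 1.158e-06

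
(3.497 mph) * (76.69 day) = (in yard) 1.133e+07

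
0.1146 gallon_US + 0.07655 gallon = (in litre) 0.7236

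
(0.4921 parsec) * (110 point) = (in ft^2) 6.343e+15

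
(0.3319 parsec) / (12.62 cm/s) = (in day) 9.393e+11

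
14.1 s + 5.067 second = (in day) 0.0002218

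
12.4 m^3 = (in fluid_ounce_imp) 4.364e+05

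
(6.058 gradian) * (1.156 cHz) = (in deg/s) 0.06303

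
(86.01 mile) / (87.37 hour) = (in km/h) 1.584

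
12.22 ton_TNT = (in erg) 5.113e+17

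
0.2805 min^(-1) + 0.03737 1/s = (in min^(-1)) 2.523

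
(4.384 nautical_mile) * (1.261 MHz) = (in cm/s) 1.024e+12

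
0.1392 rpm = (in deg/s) 0.8352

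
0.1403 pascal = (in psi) 2.035e-05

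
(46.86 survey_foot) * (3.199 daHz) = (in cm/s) 4.569e+04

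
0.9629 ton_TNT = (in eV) 2.515e+28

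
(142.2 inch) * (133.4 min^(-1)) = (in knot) 15.61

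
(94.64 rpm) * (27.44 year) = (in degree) 4.914e+11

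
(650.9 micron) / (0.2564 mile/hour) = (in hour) 1.577e-06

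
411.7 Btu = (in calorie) 1.038e+05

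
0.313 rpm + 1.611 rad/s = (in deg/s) 94.18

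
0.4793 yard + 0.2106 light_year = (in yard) 2.179e+15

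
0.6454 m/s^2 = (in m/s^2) 0.6454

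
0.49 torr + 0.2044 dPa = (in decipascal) 653.5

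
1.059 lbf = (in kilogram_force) 0.4804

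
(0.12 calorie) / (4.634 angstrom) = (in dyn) 1.083e+14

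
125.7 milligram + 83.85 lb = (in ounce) 1342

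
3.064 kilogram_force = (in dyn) 3.005e+06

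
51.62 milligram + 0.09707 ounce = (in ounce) 0.09889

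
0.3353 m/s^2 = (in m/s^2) 0.3353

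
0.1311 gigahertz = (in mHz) 1.311e+11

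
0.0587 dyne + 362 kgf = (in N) 3550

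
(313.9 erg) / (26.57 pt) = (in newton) 0.003349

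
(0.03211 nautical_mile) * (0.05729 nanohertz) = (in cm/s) 3.407e-07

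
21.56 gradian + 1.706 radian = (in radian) 2.045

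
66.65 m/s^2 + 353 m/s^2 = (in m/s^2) 419.6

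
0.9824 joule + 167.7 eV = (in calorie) 0.2348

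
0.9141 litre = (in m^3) 0.0009141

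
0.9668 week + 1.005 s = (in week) 0.9668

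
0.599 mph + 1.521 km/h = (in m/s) 0.6903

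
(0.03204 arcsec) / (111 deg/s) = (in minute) 1.336e-09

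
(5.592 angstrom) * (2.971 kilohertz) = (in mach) 4.879e-09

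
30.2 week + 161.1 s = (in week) 30.2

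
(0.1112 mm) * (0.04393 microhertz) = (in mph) 1.093e-11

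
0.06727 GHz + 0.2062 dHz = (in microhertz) 6.727e+13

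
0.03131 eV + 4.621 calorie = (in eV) 1.207e+20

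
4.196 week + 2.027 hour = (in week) 4.208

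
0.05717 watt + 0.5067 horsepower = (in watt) 377.9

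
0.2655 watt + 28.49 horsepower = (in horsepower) 28.49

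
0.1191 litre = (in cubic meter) 0.0001191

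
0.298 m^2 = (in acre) 7.364e-05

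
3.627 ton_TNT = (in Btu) 1.438e+07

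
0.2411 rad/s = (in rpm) 2.302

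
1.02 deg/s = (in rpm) 0.17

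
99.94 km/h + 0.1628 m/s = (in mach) 0.08201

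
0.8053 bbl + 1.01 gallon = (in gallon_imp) 29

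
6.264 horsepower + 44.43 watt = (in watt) 4715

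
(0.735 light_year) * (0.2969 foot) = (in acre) 1.555e+11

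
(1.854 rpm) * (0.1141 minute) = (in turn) 0.2115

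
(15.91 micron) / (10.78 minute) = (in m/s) 2.46e-08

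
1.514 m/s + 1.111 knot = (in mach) 0.006125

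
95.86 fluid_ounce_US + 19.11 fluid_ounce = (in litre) 3.4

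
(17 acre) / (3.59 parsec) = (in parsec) 2.013e-29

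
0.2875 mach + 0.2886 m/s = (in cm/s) 9818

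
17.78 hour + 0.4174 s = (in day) 0.7408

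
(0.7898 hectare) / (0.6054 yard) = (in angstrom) 1.427e+14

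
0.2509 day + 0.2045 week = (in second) 1.454e+05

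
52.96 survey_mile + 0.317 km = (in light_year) 9.042e-12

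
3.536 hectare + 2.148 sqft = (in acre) 8.738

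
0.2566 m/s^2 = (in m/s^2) 0.2566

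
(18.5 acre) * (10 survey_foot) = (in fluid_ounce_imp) 8.031e+09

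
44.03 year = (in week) 2296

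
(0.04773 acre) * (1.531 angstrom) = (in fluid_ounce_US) 0.001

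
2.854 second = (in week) 4.719e-06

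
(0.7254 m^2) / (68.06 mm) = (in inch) 419.6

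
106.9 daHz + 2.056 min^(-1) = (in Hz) 1069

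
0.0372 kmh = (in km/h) 0.0372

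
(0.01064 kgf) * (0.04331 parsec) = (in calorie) 3.333e+13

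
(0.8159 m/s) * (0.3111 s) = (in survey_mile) 0.0001577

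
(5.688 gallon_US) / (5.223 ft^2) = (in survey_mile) 2.757e-05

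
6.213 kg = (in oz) 219.2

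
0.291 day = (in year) 0.0007973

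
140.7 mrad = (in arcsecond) 2.902e+04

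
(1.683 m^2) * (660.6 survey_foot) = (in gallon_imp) 7.454e+04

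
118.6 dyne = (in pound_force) 0.0002666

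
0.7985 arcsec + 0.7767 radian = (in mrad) 776.7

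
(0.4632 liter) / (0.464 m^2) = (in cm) 0.09983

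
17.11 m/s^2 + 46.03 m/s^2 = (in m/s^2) 63.14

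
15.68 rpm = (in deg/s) 94.08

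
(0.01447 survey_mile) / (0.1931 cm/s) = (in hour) 3.35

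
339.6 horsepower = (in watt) 2.532e+05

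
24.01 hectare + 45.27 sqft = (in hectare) 24.01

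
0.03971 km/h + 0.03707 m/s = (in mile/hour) 0.1076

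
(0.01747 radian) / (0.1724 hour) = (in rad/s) 2.815e-05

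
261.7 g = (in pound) 0.5769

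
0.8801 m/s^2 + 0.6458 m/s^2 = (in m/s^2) 1.526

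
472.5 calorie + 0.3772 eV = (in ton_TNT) 4.725e-07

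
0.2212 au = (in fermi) 3.309e+25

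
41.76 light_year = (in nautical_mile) 2.133e+14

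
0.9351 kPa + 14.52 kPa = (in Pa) 1.546e+04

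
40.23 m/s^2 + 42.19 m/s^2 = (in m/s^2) 82.42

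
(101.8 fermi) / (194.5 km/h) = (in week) 3.115e-21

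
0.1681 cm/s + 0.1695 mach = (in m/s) 57.72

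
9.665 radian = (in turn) 1.538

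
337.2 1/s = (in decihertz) 3372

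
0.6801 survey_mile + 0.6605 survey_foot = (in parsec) 3.548e-14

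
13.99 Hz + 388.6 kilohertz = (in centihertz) 3.886e+07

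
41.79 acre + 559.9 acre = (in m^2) 2.435e+06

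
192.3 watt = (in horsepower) 0.2579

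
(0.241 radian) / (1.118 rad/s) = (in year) 6.835e-09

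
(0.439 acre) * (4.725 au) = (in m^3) 1.256e+15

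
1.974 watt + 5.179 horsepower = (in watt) 3864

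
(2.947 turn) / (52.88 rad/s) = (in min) 0.005836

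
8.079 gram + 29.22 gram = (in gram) 37.3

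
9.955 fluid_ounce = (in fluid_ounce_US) 9.955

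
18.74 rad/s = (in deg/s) 1074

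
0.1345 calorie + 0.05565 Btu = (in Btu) 0.05618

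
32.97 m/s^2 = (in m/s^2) 32.97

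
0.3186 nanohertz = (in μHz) 0.0003186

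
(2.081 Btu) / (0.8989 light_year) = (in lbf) 5.804e-14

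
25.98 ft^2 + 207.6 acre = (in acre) 207.6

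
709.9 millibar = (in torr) 532.5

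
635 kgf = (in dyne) 6.227e+08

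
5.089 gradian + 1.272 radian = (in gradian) 86.07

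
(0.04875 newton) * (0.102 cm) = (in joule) 4.972e-05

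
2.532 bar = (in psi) 36.72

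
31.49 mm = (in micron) 3.149e+04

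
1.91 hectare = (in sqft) 2.056e+05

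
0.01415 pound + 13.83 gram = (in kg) 0.02025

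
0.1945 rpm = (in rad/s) 0.02037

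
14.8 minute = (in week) 0.001468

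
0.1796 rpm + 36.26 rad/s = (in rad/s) 36.28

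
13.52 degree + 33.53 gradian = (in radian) 0.7627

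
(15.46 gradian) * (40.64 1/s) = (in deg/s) 565.5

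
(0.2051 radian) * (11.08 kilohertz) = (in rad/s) 2273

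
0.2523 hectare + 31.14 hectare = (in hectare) 31.39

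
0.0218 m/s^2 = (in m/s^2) 0.0218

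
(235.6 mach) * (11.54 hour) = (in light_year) 3.523e-07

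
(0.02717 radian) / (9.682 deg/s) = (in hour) 4.466e-05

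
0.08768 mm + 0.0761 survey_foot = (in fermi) 2.328e+13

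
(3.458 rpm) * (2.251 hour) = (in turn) 467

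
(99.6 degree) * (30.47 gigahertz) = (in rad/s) 5.297e+10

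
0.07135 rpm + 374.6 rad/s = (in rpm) 3577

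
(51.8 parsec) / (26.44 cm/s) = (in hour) 1.679e+15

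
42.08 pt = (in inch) 0.5844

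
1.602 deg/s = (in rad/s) 0.02796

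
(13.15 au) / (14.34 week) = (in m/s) 2.268e+05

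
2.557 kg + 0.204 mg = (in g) 2557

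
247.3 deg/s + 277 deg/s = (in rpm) 87.38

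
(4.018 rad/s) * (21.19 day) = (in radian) 7.356e+06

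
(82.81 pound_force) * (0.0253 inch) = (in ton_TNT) 5.658e-11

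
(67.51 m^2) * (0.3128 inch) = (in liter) 536.4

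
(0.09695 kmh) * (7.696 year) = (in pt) 1.853e+10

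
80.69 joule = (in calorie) 19.29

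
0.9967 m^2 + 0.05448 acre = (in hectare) 0.02215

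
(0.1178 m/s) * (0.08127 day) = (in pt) 2.345e+06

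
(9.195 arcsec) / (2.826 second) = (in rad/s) 1.577e-05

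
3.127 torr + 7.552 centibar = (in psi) 1.156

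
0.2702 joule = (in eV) 1.686e+18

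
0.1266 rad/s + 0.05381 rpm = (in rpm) 1.263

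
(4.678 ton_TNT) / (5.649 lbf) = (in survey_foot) 2.556e+09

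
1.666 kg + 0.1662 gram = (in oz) 58.77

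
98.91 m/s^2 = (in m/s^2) 98.91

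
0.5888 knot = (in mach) 0.0008896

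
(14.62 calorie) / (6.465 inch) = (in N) 372.5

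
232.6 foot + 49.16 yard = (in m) 115.8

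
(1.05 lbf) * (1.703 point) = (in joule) 0.002806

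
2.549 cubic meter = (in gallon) 673.4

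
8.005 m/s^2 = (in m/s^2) 8.005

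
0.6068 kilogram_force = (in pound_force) 1.338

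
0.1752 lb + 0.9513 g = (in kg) 0.08042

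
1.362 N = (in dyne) 1.362e+05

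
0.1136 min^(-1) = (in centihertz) 0.1893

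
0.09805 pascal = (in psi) 1.422e-05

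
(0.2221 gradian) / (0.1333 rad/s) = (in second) 0.02617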